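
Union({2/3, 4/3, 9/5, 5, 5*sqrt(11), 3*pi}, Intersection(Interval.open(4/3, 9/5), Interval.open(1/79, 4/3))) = {2/3, 4/3, 9/5, 5, 5*sqrt(11), 3*pi}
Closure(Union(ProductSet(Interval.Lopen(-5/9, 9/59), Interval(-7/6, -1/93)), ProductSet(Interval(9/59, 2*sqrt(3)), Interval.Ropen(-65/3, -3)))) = Union(ProductSet(Interval(-5/9, 9/59), Interval(-7/6, -1/93)), ProductSet(Interval(9/59, 2*sqrt(3)), Interval(-65/3, -3)))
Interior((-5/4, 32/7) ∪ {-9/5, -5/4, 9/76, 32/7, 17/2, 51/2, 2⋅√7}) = (-5/4, 32/7)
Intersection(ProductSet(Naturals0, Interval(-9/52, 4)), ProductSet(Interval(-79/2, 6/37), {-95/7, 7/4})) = ProductSet(Range(0, 1, 1), {7/4})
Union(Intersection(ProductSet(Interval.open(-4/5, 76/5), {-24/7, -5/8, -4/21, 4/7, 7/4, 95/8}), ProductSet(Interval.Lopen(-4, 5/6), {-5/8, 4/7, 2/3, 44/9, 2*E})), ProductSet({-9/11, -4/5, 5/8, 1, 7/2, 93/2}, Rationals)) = Union(ProductSet({-9/11, -4/5, 5/8, 1, 7/2, 93/2}, Rationals), ProductSet(Interval.Lopen(-4/5, 5/6), {-5/8, 4/7}))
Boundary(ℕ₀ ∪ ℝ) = ∅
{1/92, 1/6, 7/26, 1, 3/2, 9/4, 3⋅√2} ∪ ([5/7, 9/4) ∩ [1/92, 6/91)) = {1/92, 1/6, 7/26, 1, 3/2, 9/4, 3⋅√2}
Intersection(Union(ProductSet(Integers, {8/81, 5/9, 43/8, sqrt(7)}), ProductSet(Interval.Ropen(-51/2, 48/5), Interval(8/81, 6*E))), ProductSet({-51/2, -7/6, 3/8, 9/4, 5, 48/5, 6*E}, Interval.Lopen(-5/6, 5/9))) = ProductSet({-51/2, -7/6, 3/8, 9/4, 5}, Interval(8/81, 5/9))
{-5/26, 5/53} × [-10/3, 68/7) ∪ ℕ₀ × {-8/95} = (ℕ₀ × {-8/95}) ∪ ({-5/26, 5/53} × [-10/3, 68/7))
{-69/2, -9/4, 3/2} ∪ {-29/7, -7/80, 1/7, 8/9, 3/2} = {-69/2, -29/7, -9/4, -7/80, 1/7, 8/9, 3/2}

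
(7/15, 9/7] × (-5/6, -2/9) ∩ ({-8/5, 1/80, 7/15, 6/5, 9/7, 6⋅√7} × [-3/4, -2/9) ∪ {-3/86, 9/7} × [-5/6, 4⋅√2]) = ({9/7} × (-5/6, -2/9)) ∪ ({6/5, 9/7} × [-3/4, -2/9))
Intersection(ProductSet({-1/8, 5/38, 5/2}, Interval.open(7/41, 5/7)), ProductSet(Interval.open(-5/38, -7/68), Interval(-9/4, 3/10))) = ProductSet({-1/8}, Interval.Lopen(7/41, 3/10))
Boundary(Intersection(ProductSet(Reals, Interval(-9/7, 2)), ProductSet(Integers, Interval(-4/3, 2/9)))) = ProductSet(Integers, Interval(-9/7, 2/9))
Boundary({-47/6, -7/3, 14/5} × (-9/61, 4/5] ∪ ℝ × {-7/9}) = (ℝ × {-7/9}) ∪ ({-47/6, -7/3, 14/5} × [-9/61, 4/5])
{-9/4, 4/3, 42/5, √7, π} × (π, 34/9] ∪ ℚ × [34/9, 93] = (ℚ × [34/9, 93]) ∪ ({-9/4, 4/3, 42/5, √7, π} × (π, 34/9])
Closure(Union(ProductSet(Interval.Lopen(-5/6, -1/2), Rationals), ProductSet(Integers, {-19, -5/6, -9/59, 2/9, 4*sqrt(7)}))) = Union(ProductSet(Integers, {-19, -5/6, -9/59, 2/9, 4*sqrt(7)}), ProductSet(Interval(-5/6, -1/2), Reals))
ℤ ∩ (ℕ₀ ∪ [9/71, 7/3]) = ℕ₀ ∪ {1, 2}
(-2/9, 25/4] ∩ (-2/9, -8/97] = (-2/9, -8/97]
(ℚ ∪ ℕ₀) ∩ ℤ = ℤ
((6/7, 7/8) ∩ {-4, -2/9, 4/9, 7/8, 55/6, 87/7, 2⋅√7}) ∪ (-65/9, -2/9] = (-65/9, -2/9]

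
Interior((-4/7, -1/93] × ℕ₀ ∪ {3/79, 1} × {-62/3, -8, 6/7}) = ∅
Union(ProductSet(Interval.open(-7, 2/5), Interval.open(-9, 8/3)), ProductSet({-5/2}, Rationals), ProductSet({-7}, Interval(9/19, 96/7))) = Union(ProductSet({-7}, Interval(9/19, 96/7)), ProductSet({-5/2}, Rationals), ProductSet(Interval.open(-7, 2/5), Interval.open(-9, 8/3)))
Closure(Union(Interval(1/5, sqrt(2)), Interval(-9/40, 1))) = Interval(-9/40, sqrt(2))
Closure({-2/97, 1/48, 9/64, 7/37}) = {-2/97, 1/48, 9/64, 7/37}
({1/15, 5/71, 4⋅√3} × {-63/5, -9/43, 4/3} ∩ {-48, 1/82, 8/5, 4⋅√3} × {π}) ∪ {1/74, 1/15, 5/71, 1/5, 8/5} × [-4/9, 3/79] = {1/74, 1/15, 5/71, 1/5, 8/5} × [-4/9, 3/79]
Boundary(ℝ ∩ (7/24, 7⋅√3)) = {7/24, 7⋅√3}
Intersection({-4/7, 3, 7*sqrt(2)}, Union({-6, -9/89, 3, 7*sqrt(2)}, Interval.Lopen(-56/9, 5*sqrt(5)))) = {-4/7, 3, 7*sqrt(2)}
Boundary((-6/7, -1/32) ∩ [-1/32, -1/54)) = ∅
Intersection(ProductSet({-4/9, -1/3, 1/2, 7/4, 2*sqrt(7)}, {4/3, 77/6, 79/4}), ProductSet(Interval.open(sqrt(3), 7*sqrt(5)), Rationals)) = ProductSet({7/4, 2*sqrt(7)}, {4/3, 77/6, 79/4})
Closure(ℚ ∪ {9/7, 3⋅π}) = ℝ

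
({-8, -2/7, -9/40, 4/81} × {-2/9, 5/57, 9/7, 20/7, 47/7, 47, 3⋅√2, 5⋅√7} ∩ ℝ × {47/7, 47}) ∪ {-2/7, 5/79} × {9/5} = ({-2/7, 5/79} × {9/5}) ∪ ({-8, -2/7, -9/40, 4/81} × {47/7, 47})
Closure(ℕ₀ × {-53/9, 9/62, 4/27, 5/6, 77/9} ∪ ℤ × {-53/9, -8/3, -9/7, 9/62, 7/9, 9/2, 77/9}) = (ℕ₀ × {-53/9, 9/62, 4/27, 5/6, 77/9}) ∪ (ℤ × {-53/9, -8/3, -9/7, 9/62, 7/9, 9/2, 77/9})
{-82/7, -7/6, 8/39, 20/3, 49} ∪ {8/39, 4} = {-82/7, -7/6, 8/39, 4, 20/3, 49}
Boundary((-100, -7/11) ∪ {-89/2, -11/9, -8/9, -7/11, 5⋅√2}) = {-100, -7/11, 5⋅√2}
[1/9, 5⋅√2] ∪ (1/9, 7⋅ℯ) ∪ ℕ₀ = ℕ₀ ∪ [1/9, 7⋅ℯ)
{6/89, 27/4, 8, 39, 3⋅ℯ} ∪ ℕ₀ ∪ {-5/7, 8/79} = {-5/7, 6/89, 8/79, 27/4, 3⋅ℯ} ∪ ℕ₀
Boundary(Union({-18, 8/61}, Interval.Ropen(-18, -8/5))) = {-18, -8/5, 8/61}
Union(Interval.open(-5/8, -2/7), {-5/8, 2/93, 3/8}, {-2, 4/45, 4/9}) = Union({-2, 2/93, 4/45, 3/8, 4/9}, Interval.Ropen(-5/8, -2/7))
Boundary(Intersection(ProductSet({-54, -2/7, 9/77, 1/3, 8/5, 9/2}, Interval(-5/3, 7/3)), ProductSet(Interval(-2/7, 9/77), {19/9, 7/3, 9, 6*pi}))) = ProductSet({-2/7, 9/77}, {19/9, 7/3})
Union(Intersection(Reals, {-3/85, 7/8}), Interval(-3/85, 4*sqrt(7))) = Interval(-3/85, 4*sqrt(7))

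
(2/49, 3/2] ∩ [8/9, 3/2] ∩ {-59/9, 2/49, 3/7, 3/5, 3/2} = {3/2}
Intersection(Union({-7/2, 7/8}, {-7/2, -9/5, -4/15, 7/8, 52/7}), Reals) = {-7/2, -9/5, -4/15, 7/8, 52/7}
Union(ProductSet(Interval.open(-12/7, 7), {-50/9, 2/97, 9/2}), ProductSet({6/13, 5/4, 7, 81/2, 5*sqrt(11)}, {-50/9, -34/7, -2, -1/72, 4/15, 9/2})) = Union(ProductSet({6/13, 5/4, 7, 81/2, 5*sqrt(11)}, {-50/9, -34/7, -2, -1/72, 4/15, 9/2}), ProductSet(Interval.open(-12/7, 7), {-50/9, 2/97, 9/2}))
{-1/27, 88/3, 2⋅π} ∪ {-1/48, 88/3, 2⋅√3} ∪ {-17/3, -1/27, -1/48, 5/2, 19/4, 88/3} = {-17/3, -1/27, -1/48, 5/2, 19/4, 88/3, 2⋅√3, 2⋅π}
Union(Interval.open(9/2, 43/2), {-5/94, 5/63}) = Union({-5/94, 5/63}, Interval.open(9/2, 43/2))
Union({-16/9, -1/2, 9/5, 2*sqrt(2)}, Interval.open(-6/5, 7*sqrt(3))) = Union({-16/9}, Interval.open(-6/5, 7*sqrt(3)))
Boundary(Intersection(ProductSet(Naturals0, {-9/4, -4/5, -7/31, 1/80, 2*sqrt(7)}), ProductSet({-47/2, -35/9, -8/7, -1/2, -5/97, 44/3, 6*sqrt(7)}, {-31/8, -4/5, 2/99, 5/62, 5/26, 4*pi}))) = EmptySet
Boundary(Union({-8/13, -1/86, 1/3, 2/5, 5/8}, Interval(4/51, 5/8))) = {-8/13, -1/86, 4/51, 5/8}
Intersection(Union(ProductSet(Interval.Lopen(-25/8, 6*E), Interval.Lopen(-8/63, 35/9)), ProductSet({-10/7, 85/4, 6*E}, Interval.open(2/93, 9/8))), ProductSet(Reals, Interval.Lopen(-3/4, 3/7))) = Union(ProductSet({-10/7, 85/4, 6*E}, Interval.Lopen(2/93, 3/7)), ProductSet(Interval.Lopen(-25/8, 6*E), Interval.Lopen(-8/63, 3/7)))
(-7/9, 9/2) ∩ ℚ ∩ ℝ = ℚ ∩ (-7/9, 9/2)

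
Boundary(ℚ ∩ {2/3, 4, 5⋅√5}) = {2/3, 4}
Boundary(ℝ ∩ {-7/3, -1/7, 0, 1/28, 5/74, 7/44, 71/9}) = {-7/3, -1/7, 0, 1/28, 5/74, 7/44, 71/9}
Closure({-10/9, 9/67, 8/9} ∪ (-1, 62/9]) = {-10/9} ∪ [-1, 62/9]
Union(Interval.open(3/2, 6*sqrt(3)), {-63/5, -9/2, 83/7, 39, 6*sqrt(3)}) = Union({-63/5, -9/2, 83/7, 39}, Interval.Lopen(3/2, 6*sqrt(3)))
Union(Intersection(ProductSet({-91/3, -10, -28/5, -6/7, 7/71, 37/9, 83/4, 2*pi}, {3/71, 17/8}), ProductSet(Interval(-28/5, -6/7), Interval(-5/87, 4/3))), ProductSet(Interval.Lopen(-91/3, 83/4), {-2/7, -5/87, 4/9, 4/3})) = Union(ProductSet({-28/5, -6/7}, {3/71}), ProductSet(Interval.Lopen(-91/3, 83/4), {-2/7, -5/87, 4/9, 4/3}))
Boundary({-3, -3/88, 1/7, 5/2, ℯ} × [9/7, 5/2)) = {-3, -3/88, 1/7, 5/2, ℯ} × [9/7, 5/2]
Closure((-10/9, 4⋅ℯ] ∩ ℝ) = [-10/9, 4⋅ℯ]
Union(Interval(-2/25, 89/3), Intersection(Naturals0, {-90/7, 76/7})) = Interval(-2/25, 89/3)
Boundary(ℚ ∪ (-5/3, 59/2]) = (-∞, -5/3] ∪ [59/2, ∞)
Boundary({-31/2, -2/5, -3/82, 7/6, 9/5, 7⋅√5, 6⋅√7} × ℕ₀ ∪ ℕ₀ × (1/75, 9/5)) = (ℕ₀ × [1/75, 9/5]) ∪ ({-31/2, -2/5, -3/82, 7/6, 9/5, 7⋅√5, 6⋅√7} × ℕ₀)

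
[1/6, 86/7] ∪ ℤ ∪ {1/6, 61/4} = ℤ ∪ [1/6, 86/7] ∪ {61/4}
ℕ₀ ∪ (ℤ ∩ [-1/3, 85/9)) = ℕ₀ ∪ {0, 1, …, 9}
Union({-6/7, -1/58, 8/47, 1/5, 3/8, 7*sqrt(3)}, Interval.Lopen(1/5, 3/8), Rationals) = Union({7*sqrt(3)}, Interval(1/5, 3/8), Rationals)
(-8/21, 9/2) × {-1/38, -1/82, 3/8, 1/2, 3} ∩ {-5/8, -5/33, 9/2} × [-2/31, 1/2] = {-5/33} × {-1/38, -1/82, 3/8, 1/2}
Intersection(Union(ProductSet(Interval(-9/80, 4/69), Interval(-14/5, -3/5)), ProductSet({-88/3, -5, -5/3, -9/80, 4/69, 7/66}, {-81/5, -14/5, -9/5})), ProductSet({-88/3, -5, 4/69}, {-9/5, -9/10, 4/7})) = Union(ProductSet({4/69}, {-9/5, -9/10}), ProductSet({-88/3, -5, 4/69}, {-9/5}))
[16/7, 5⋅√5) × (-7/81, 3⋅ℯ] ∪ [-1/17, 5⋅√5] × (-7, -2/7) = ([-1/17, 5⋅√5] × (-7, -2/7)) ∪ ([16/7, 5⋅√5) × (-7/81, 3⋅ℯ])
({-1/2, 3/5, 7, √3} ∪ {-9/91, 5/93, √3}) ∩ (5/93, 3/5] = {3/5}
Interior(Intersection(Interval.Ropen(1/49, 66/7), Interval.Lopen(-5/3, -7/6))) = EmptySet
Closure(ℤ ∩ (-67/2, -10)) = {-33, -32, …, -11}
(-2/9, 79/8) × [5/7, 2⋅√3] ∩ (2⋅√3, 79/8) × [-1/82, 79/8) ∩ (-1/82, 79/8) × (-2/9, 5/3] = (2⋅√3, 79/8) × [5/7, 5/3]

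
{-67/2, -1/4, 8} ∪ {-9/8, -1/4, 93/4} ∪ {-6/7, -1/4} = {-67/2, -9/8, -6/7, -1/4, 8, 93/4}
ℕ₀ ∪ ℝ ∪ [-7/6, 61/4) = (-∞, ∞)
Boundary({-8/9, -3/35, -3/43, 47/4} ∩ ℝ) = {-8/9, -3/35, -3/43, 47/4}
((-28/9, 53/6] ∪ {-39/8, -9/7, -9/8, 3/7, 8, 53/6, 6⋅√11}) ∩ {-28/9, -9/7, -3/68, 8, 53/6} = {-9/7, -3/68, 8, 53/6}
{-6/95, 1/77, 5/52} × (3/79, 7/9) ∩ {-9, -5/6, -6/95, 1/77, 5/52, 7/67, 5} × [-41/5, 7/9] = {-6/95, 1/77, 5/52} × (3/79, 7/9)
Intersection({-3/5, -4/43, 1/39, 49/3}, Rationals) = {-3/5, -4/43, 1/39, 49/3}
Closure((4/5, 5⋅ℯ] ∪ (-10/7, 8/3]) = [-10/7, 5⋅ℯ]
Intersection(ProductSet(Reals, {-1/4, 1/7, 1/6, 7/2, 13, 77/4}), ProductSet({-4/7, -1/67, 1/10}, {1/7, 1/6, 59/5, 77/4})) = ProductSet({-4/7, -1/67, 1/10}, {1/7, 1/6, 77/4})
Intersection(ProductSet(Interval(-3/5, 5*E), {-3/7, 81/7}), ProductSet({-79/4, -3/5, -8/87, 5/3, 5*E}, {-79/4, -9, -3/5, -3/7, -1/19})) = ProductSet({-3/5, -8/87, 5/3, 5*E}, {-3/7})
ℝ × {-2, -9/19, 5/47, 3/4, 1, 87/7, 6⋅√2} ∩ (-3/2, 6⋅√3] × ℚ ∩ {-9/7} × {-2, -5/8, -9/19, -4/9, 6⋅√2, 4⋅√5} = {-9/7} × {-2, -9/19}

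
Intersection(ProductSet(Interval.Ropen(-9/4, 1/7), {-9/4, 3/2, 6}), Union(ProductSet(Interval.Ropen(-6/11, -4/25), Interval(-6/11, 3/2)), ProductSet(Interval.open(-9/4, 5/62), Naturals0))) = Union(ProductSet(Interval.open(-9/4, 5/62), {6}), ProductSet(Interval.Ropen(-6/11, -4/25), {3/2}))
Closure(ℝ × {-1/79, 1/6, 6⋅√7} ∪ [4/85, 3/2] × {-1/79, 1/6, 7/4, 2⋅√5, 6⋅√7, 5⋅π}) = (ℝ × {-1/79, 1/6, 6⋅√7}) ∪ ([4/85, 3/2] × {-1/79, 1/6, 7/4, 2⋅√5, 6⋅√7, 5⋅π})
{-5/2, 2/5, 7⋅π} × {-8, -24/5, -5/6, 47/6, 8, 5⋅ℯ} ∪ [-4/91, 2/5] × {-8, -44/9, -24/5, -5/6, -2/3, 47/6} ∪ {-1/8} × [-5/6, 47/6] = ({-1/8} × [-5/6, 47/6]) ∪ ([-4/91, 2/5] × {-8, -44/9, -24/5, -5/6, -2/3, 47/6}) ∪ ({-5/2, 2/5, 7⋅π} × {-8, -24/5, -5/6, 47/6, 8, 5⋅ℯ})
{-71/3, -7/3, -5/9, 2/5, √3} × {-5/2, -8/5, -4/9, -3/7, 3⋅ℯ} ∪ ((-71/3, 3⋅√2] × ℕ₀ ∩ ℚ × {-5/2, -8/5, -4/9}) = {-71/3, -7/3, -5/9, 2/5, √3} × {-5/2, -8/5, -4/9, -3/7, 3⋅ℯ}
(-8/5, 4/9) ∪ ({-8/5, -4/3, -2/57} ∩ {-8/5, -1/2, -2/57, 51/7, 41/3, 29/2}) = [-8/5, 4/9)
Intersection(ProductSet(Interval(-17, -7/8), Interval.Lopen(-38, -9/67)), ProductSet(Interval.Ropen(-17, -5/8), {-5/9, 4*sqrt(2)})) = ProductSet(Interval(-17, -7/8), {-5/9})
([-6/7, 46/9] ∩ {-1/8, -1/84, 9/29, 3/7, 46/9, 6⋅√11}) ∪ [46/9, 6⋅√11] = {-1/8, -1/84, 9/29, 3/7} ∪ [46/9, 6⋅√11]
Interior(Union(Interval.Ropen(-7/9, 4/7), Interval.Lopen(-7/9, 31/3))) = Interval.open(-7/9, 31/3)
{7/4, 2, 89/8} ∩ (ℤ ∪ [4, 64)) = {2, 89/8}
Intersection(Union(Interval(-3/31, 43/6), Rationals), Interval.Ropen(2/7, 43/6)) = Union(Intersection(Interval.Ropen(2/7, 43/6), Rationals), Interval.Ropen(2/7, 43/6))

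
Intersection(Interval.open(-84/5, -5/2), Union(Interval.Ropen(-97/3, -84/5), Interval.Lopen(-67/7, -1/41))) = Interval.open(-67/7, -5/2)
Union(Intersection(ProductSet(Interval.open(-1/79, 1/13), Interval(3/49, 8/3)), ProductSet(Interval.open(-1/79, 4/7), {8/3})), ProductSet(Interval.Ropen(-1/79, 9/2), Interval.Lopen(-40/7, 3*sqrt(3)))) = ProductSet(Interval.Ropen(-1/79, 9/2), Interval.Lopen(-40/7, 3*sqrt(3)))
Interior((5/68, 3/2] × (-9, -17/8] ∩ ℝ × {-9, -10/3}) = ∅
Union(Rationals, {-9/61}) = Rationals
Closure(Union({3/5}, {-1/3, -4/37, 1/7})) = {-1/3, -4/37, 1/7, 3/5}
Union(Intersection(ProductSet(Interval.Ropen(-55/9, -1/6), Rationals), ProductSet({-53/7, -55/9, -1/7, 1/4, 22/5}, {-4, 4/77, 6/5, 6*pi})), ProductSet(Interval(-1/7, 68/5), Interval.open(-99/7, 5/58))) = Union(ProductSet({-55/9}, {-4, 4/77, 6/5}), ProductSet(Interval(-1/7, 68/5), Interval.open(-99/7, 5/58)))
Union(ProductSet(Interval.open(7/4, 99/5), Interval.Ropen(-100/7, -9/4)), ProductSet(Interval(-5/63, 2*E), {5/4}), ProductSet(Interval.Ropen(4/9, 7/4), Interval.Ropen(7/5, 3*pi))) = Union(ProductSet(Interval(-5/63, 2*E), {5/4}), ProductSet(Interval.Ropen(4/9, 7/4), Interval.Ropen(7/5, 3*pi)), ProductSet(Interval.open(7/4, 99/5), Interval.Ropen(-100/7, -9/4)))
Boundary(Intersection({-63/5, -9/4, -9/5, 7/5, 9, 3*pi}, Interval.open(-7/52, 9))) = {7/5}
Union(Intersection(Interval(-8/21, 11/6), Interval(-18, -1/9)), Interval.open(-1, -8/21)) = Interval.Lopen(-1, -1/9)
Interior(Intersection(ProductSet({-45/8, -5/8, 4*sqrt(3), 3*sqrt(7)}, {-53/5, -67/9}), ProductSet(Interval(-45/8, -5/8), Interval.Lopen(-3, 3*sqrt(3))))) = EmptySet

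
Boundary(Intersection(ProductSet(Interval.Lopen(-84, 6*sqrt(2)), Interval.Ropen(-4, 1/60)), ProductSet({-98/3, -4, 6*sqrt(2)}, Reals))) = ProductSet({-98/3, -4, 6*sqrt(2)}, Interval(-4, 1/60))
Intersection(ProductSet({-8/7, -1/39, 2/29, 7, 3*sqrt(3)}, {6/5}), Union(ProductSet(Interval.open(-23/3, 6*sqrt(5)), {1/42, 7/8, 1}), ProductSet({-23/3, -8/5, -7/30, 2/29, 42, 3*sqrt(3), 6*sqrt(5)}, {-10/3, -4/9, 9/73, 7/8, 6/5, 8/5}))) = ProductSet({2/29, 3*sqrt(3)}, {6/5})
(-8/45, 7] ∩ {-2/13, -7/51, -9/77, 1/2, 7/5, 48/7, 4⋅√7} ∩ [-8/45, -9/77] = {-2/13, -7/51, -9/77}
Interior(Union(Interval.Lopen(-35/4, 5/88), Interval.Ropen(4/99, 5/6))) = Interval.open(-35/4, 5/6)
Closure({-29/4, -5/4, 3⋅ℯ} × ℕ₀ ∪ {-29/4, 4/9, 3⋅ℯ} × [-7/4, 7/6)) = ({-29/4, -5/4, 3⋅ℯ} × ℕ₀) ∪ ({-29/4, 4/9, 3⋅ℯ} × [-7/4, 7/6])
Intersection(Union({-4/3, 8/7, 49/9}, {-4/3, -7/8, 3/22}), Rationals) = {-4/3, -7/8, 3/22, 8/7, 49/9}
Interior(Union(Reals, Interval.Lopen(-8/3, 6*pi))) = Interval(-oo, oo)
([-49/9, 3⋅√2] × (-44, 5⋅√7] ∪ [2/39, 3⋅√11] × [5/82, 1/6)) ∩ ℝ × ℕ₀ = [-49/9, 3⋅√2] × {0, 1, …, 13}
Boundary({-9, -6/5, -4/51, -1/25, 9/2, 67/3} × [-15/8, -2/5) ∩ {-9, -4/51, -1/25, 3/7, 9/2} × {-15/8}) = {-9, -4/51, -1/25, 9/2} × {-15/8}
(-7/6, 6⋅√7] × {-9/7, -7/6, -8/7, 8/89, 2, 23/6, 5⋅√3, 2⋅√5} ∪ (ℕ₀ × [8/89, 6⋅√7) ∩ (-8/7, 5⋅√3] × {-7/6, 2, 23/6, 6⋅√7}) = (-7/6, 6⋅√7] × {-9/7, -7/6, -8/7, 8/89, 2, 23/6, 5⋅√3, 2⋅√5}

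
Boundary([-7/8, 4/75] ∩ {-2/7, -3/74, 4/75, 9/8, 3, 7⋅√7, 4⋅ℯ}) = {-2/7, -3/74, 4/75}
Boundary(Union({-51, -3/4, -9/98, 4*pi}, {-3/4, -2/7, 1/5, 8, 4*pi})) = {-51, -3/4, -2/7, -9/98, 1/5, 8, 4*pi}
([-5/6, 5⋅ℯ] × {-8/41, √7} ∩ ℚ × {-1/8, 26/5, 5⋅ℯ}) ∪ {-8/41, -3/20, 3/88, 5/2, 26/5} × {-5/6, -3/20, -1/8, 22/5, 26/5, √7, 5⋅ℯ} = {-8/41, -3/20, 3/88, 5/2, 26/5} × {-5/6, -3/20, -1/8, 22/5, 26/5, √7, 5⋅ℯ}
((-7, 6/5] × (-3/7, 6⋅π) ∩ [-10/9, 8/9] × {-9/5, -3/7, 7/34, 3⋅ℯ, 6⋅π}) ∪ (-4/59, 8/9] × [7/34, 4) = ([-10/9, 8/9] × {7/34, 3⋅ℯ}) ∪ ((-4/59, 8/9] × [7/34, 4))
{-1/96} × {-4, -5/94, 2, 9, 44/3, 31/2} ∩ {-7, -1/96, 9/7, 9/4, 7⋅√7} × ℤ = {-1/96} × {-4, 2, 9}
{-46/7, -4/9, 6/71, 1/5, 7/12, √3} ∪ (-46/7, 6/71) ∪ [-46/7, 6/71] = [-46/7, 6/71] ∪ {1/5, 7/12, √3}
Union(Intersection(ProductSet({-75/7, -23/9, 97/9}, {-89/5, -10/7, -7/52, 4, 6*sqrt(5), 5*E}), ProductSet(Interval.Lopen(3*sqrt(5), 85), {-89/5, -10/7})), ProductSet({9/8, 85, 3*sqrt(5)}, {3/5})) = Union(ProductSet({97/9}, {-89/5, -10/7}), ProductSet({9/8, 85, 3*sqrt(5)}, {3/5}))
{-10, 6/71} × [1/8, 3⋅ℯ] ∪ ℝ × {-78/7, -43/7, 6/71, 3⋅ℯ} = (ℝ × {-78/7, -43/7, 6/71, 3⋅ℯ}) ∪ ({-10, 6/71} × [1/8, 3⋅ℯ])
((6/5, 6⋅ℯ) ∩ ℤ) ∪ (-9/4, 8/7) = (-9/4, 8/7) ∪ {2, 3, …, 16}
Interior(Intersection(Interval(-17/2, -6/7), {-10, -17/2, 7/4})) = EmptySet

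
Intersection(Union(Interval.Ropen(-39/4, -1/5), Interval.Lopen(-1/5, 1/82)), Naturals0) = Range(0, 1, 1)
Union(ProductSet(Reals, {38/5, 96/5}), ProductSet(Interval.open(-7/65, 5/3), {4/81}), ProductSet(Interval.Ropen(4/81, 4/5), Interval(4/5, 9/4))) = Union(ProductSet(Interval.open(-7/65, 5/3), {4/81}), ProductSet(Interval.Ropen(4/81, 4/5), Interval(4/5, 9/4)), ProductSet(Reals, {38/5, 96/5}))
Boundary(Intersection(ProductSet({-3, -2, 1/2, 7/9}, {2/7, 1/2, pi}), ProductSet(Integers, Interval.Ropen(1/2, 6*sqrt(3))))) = ProductSet({-3, -2}, {1/2, pi})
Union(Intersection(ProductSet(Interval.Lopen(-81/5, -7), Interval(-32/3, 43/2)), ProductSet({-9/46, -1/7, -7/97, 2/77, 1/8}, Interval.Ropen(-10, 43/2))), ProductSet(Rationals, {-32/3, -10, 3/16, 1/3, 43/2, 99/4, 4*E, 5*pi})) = ProductSet(Rationals, {-32/3, -10, 3/16, 1/3, 43/2, 99/4, 4*E, 5*pi})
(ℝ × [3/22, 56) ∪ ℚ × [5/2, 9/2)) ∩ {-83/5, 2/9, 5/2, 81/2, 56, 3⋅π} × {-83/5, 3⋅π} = {-83/5, 2/9, 5/2, 81/2, 56, 3⋅π} × {3⋅π}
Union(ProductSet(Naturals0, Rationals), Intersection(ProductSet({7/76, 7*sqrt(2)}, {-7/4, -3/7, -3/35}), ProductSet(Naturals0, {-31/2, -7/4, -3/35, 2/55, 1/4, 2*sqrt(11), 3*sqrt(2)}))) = ProductSet(Naturals0, Rationals)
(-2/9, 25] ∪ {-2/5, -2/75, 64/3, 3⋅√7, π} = {-2/5} ∪ (-2/9, 25]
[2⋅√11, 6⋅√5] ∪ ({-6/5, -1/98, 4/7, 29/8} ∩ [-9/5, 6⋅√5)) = {-6/5, -1/98, 4/7, 29/8} ∪ [2⋅√11, 6⋅√5]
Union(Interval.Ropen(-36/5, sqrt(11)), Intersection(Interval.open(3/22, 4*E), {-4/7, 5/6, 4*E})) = Interval.Ropen(-36/5, sqrt(11))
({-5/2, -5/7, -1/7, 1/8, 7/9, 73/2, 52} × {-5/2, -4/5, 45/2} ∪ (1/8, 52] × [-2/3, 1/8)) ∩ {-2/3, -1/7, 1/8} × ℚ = {-1/7, 1/8} × {-5/2, -4/5, 45/2}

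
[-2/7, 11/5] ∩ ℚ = ℚ ∩ [-2/7, 11/5]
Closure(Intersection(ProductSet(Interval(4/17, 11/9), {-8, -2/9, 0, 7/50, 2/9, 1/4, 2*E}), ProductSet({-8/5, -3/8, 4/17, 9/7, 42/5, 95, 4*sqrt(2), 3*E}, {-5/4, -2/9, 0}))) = ProductSet({4/17}, {-2/9, 0})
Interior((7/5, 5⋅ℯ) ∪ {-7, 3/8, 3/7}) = (7/5, 5⋅ℯ)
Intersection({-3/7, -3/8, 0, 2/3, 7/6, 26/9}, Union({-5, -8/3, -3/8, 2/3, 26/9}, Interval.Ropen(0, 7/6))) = {-3/8, 0, 2/3, 26/9}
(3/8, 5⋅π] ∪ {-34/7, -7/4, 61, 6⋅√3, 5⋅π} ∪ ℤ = ℤ ∪ {-34/7, -7/4} ∪ (3/8, 5⋅π]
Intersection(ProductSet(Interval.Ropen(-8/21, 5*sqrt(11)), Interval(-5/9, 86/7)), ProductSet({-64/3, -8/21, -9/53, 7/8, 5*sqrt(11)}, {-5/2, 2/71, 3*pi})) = ProductSet({-8/21, -9/53, 7/8}, {2/71, 3*pi})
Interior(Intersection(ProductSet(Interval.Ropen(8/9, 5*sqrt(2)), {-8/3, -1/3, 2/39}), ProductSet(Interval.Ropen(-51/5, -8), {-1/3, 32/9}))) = EmptySet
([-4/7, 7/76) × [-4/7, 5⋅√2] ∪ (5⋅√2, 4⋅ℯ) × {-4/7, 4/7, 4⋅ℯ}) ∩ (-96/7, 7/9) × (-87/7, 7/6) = [-4/7, 7/76) × [-4/7, 7/6)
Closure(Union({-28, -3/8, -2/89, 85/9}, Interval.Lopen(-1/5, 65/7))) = Union({-28, -3/8, 85/9}, Interval(-1/5, 65/7))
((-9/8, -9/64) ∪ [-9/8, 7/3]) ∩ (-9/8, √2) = (-9/8, √2)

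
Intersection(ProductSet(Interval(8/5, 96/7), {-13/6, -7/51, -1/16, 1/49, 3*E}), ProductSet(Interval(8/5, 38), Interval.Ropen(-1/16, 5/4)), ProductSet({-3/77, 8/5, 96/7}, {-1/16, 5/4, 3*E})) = ProductSet({8/5, 96/7}, {-1/16})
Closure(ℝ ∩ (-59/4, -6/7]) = [-59/4, -6/7]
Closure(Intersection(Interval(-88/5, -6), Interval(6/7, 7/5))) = EmptySet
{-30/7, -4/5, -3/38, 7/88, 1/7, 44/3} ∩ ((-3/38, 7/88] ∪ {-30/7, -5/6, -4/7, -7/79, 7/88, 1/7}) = {-30/7, 7/88, 1/7}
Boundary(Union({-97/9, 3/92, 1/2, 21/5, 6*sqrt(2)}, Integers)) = Union({-97/9, 3/92, 1/2, 21/5, 6*sqrt(2)}, Integers)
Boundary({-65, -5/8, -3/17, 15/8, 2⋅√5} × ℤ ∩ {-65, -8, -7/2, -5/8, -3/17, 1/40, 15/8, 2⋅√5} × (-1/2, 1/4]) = {-65, -5/8, -3/17, 15/8, 2⋅√5} × {0}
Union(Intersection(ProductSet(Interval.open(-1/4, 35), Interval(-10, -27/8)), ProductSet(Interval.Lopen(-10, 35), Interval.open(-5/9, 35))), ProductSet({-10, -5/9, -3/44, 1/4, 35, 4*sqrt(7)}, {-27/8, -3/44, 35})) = ProductSet({-10, -5/9, -3/44, 1/4, 35, 4*sqrt(7)}, {-27/8, -3/44, 35})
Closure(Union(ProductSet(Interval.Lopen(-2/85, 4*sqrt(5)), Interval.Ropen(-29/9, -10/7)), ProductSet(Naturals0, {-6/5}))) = Union(ProductSet({-2/85, 4*sqrt(5)}, Interval(-29/9, -10/7)), ProductSet(Interval(-2/85, 4*sqrt(5)), {-29/9, -10/7}), ProductSet(Interval.Lopen(-2/85, 4*sqrt(5)), Interval.Ropen(-29/9, -10/7)), ProductSet(Naturals0, {-6/5}))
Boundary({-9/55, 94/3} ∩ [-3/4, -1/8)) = {-9/55}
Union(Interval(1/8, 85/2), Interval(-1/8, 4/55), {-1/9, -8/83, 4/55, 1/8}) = Union(Interval(-1/8, 4/55), Interval(1/8, 85/2))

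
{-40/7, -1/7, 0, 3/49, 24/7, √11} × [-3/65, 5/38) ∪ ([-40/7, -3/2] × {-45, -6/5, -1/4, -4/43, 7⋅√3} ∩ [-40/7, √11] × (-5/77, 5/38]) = {-40/7, -1/7, 0, 3/49, 24/7, √11} × [-3/65, 5/38)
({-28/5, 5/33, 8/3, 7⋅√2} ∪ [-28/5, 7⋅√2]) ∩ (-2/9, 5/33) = (-2/9, 5/33)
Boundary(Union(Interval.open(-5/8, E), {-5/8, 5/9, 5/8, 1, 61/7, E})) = {-5/8, 61/7, E}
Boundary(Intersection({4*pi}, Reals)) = {4*pi}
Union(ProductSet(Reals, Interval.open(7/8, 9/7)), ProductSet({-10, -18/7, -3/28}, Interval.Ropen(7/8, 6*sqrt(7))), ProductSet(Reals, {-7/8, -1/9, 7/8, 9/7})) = Union(ProductSet({-10, -18/7, -3/28}, Interval.Ropen(7/8, 6*sqrt(7))), ProductSet(Reals, Union({-7/8, -1/9}, Interval(7/8, 9/7))))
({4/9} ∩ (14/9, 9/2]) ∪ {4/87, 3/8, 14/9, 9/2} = {4/87, 3/8, 14/9, 9/2}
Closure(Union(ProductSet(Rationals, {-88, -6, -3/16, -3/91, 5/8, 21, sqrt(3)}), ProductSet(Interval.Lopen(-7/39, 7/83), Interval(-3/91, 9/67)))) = Union(ProductSet(Interval(-7/39, 7/83), Interval(-3/91, 9/67)), ProductSet(Union(Interval(-oo, oo), Rationals), {-88, -6, -3/16, -3/91, 5/8, 21, sqrt(3)}))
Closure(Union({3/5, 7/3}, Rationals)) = Reals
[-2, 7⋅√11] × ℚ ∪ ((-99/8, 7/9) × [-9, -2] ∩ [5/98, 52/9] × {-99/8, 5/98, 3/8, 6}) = [-2, 7⋅√11] × ℚ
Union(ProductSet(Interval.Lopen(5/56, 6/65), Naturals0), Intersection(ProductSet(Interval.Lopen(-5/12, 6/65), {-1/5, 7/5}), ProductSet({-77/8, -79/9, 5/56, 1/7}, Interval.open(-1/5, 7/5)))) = ProductSet(Interval.Lopen(5/56, 6/65), Naturals0)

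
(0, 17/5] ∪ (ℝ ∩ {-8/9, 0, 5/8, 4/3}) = {-8/9} ∪ [0, 17/5]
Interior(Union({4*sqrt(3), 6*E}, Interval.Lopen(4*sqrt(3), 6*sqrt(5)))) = Interval.open(4*sqrt(3), 6*sqrt(5))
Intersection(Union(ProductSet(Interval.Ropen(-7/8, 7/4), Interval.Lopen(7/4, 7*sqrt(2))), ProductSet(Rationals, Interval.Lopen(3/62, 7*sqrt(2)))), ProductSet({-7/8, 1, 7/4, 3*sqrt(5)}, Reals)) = ProductSet({-7/8, 1, 7/4}, Interval.Lopen(3/62, 7*sqrt(2)))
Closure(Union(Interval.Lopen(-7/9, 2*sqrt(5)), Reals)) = Interval(-oo, oo)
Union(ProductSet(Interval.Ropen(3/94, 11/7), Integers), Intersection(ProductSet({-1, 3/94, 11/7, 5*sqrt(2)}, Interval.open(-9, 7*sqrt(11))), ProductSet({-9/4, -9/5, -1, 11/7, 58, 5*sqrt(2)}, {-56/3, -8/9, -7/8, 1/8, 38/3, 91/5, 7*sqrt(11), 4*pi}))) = Union(ProductSet({-1, 11/7, 5*sqrt(2)}, {-8/9, -7/8, 1/8, 38/3, 91/5, 4*pi}), ProductSet(Interval.Ropen(3/94, 11/7), Integers))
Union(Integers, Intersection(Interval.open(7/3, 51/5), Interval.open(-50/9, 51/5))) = Union(Integers, Interval.open(7/3, 51/5))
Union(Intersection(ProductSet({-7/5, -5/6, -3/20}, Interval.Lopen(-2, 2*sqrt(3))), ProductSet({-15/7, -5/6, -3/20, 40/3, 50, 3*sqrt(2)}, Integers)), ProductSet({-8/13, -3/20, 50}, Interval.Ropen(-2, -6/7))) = Union(ProductSet({-5/6, -3/20}, Range(-1, 4, 1)), ProductSet({-8/13, -3/20, 50}, Interval.Ropen(-2, -6/7)))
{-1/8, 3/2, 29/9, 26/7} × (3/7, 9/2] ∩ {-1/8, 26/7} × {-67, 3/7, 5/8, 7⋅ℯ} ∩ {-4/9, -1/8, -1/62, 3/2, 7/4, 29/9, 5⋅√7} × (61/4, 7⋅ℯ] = ∅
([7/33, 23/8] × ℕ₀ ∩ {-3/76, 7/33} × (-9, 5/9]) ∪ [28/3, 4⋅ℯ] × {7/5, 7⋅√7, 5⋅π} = ({7/33} × {0}) ∪ ([28/3, 4⋅ℯ] × {7/5, 7⋅√7, 5⋅π})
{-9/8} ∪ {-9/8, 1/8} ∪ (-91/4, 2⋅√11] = (-91/4, 2⋅√11]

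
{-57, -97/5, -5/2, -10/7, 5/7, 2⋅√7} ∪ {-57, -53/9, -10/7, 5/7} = {-57, -97/5, -53/9, -5/2, -10/7, 5/7, 2⋅√7}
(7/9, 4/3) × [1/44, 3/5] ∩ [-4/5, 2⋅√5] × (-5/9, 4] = (7/9, 4/3) × [1/44, 3/5]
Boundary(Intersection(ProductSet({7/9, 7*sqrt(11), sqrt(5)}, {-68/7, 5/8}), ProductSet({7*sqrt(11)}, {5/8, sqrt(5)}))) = ProductSet({7*sqrt(11)}, {5/8})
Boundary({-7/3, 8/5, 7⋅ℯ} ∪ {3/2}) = {-7/3, 3/2, 8/5, 7⋅ℯ}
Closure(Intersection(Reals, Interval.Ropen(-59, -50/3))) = Interval(-59, -50/3)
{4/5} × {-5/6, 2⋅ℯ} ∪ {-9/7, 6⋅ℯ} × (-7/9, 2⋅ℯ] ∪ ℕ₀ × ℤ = (ℕ₀ × ℤ) ∪ ({4/5} × {-5/6, 2⋅ℯ}) ∪ ({-9/7, 6⋅ℯ} × (-7/9, 2⋅ℯ])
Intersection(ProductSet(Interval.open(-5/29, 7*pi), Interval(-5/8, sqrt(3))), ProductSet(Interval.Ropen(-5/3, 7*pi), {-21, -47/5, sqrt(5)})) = EmptySet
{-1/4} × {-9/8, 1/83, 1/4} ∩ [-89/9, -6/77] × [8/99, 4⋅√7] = {-1/4} × {1/4}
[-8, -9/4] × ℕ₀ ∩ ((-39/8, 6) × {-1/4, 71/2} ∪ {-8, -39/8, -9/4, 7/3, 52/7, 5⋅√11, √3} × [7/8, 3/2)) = {-8, -39/8, -9/4} × {1}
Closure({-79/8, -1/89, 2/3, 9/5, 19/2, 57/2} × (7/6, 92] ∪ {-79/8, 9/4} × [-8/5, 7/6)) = ({-79/8, 9/4} × [-8/5, 7/6]) ∪ ({-79/8, -1/89, 2/3, 9/5, 19/2, 57/2} × [7/6, 92])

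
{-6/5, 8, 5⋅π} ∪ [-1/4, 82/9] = {-6/5, 5⋅π} ∪ [-1/4, 82/9]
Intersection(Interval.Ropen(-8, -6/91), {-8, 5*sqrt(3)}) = {-8}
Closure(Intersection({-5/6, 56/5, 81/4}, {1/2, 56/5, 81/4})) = {56/5, 81/4}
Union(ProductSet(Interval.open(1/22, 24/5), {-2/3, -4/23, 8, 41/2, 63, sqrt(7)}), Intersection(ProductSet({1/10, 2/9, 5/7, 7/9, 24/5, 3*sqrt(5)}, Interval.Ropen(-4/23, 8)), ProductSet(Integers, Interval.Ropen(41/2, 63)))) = ProductSet(Interval.open(1/22, 24/5), {-2/3, -4/23, 8, 41/2, 63, sqrt(7)})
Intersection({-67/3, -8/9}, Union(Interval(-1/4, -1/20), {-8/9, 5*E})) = {-8/9}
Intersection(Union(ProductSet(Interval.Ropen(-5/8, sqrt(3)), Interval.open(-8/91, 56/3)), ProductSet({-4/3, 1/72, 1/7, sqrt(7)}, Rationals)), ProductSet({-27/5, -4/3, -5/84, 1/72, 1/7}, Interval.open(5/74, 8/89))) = Union(ProductSet({-4/3, 1/72, 1/7}, Intersection(Interval.open(5/74, 8/89), Rationals)), ProductSet({-5/84, 1/72, 1/7}, Interval.open(5/74, 8/89)))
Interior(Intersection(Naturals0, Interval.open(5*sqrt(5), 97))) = EmptySet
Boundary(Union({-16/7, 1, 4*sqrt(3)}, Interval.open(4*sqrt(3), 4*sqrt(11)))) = {-16/7, 1, 4*sqrt(11), 4*sqrt(3)}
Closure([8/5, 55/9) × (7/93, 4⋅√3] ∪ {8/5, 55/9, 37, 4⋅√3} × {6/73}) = ({8/5, 55/9, 37, 4⋅√3} × {6/73}) ∪ ({8/5, 55/9} × [7/93, 4⋅√3]) ∪ ([8/5, 55/9] × {7/93, 4⋅√3}) ∪ ([8/5, 55/9) × (7/93, 4⋅√3])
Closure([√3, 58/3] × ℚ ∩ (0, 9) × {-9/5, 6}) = [√3, 9] × {-9/5, 6}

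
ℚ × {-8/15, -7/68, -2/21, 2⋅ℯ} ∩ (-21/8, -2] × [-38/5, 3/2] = (ℚ ∩ (-21/8, -2]) × {-8/15, -7/68, -2/21}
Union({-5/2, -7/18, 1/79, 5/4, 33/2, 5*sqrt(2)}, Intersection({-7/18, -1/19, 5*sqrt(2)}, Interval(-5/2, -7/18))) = {-5/2, -7/18, 1/79, 5/4, 33/2, 5*sqrt(2)}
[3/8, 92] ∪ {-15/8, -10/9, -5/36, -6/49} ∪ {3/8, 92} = {-15/8, -10/9, -5/36, -6/49} ∪ [3/8, 92]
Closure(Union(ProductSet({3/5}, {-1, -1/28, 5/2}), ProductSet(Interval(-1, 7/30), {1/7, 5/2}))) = Union(ProductSet({3/5}, {-1, -1/28, 5/2}), ProductSet(Interval(-1, 7/30), {1/7, 5/2}))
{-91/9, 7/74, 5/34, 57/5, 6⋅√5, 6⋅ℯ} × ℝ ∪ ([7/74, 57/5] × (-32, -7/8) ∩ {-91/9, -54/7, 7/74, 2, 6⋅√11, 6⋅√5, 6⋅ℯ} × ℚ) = ({7/74, 2} × (ℚ ∩ (-32, -7/8))) ∪ ({-91/9, 7/74, 5/34, 57/5, 6⋅√5, 6⋅ℯ} × ℝ)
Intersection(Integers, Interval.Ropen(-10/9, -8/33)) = Range(-1, 0, 1)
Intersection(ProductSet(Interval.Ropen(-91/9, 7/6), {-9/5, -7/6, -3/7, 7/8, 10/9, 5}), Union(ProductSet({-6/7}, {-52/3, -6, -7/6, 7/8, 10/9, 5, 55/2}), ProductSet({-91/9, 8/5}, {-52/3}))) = ProductSet({-6/7}, {-7/6, 7/8, 10/9, 5})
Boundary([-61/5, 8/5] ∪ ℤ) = {-61/5, 8/5} ∪ (ℤ \ (-61/5, 8/5))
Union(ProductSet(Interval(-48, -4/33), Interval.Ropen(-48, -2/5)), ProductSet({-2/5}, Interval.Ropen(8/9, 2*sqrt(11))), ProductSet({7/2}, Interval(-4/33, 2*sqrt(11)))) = Union(ProductSet({-2/5}, Interval.Ropen(8/9, 2*sqrt(11))), ProductSet({7/2}, Interval(-4/33, 2*sqrt(11))), ProductSet(Interval(-48, -4/33), Interval.Ropen(-48, -2/5)))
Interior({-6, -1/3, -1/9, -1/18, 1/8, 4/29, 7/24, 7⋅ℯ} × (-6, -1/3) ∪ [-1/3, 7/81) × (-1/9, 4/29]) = (-1/3, 7/81) × (-1/9, 4/29)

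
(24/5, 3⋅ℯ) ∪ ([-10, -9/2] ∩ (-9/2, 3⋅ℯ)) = (24/5, 3⋅ℯ)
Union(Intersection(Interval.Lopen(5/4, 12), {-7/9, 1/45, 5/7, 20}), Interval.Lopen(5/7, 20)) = Interval.Lopen(5/7, 20)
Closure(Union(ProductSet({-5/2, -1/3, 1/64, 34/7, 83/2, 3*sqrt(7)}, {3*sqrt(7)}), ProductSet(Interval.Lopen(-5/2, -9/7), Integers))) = Union(ProductSet({-5/2, -1/3, 1/64, 34/7, 83/2, 3*sqrt(7)}, {3*sqrt(7)}), ProductSet(Interval(-5/2, -9/7), Integers))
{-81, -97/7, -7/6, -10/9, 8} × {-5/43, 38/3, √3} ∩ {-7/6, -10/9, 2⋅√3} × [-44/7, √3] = {-7/6, -10/9} × {-5/43, √3}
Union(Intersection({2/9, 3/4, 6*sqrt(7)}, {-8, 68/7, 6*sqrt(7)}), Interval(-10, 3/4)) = Union({6*sqrt(7)}, Interval(-10, 3/4))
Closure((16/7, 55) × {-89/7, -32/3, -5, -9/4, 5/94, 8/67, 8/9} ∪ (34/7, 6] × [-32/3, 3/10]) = ([34/7, 6] × [-32/3, 3/10]) ∪ ([16/7, 55] × {-89/7, -32/3, -5, -9/4, 5/94, 8/67, 8/9})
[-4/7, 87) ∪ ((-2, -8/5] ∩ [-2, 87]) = (-2, -8/5] ∪ [-4/7, 87)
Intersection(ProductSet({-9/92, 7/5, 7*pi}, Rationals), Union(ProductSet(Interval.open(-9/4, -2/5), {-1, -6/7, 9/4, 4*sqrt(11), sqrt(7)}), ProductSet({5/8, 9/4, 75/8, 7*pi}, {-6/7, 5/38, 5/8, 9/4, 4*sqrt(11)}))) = ProductSet({7*pi}, {-6/7, 5/38, 5/8, 9/4})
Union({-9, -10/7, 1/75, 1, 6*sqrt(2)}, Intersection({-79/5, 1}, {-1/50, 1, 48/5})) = {-9, -10/7, 1/75, 1, 6*sqrt(2)}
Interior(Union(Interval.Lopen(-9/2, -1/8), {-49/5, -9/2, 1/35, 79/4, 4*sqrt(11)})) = Interval.open(-9/2, -1/8)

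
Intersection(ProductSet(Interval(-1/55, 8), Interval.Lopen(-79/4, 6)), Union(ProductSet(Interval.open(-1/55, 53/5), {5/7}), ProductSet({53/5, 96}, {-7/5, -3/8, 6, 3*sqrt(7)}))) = ProductSet(Interval.Lopen(-1/55, 8), {5/7})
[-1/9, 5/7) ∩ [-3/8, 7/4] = [-1/9, 5/7)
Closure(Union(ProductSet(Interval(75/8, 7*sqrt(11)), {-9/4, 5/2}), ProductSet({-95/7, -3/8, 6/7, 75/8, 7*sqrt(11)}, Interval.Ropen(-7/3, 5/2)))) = Union(ProductSet({-95/7, -3/8, 6/7, 75/8, 7*sqrt(11)}, Interval(-7/3, 5/2)), ProductSet(Interval(75/8, 7*sqrt(11)), {-9/4, 5/2}))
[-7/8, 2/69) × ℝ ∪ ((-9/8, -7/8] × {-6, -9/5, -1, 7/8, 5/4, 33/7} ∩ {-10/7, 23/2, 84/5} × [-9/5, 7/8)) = [-7/8, 2/69) × ℝ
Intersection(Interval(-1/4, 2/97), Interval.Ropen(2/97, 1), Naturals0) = EmptySet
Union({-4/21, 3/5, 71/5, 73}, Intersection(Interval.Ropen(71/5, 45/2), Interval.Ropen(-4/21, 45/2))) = Union({-4/21, 3/5, 73}, Interval.Ropen(71/5, 45/2))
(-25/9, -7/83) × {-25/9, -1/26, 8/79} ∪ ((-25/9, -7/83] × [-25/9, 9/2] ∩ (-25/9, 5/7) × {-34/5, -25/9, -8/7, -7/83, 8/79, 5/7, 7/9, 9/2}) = ((-25/9, -7/83) × {-25/9, -1/26, 8/79}) ∪ ((-25/9, -7/83] × {-25/9, -8/7, -7/83, 8/79, 5/7, 7/9, 9/2})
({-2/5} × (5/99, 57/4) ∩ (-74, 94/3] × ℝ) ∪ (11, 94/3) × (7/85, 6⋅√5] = ({-2/5} × (5/99, 57/4)) ∪ ((11, 94/3) × (7/85, 6⋅√5])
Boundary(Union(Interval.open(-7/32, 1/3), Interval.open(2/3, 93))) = {-7/32, 1/3, 2/3, 93}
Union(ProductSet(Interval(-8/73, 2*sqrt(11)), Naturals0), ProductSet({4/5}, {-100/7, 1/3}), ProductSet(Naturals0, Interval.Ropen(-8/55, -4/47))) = Union(ProductSet({4/5}, {-100/7, 1/3}), ProductSet(Interval(-8/73, 2*sqrt(11)), Naturals0), ProductSet(Naturals0, Interval.Ropen(-8/55, -4/47)))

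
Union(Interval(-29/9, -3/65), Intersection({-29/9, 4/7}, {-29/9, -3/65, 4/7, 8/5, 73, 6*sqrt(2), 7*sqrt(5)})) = Union({4/7}, Interval(-29/9, -3/65))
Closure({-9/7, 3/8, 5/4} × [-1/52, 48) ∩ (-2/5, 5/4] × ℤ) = {3/8, 5/4} × {0, 1, …, 47}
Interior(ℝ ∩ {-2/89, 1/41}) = ∅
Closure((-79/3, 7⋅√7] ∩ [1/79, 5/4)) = [1/79, 5/4]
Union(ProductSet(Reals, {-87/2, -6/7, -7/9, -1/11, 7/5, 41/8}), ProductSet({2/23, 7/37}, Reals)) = Union(ProductSet({2/23, 7/37}, Reals), ProductSet(Reals, {-87/2, -6/7, -7/9, -1/11, 7/5, 41/8}))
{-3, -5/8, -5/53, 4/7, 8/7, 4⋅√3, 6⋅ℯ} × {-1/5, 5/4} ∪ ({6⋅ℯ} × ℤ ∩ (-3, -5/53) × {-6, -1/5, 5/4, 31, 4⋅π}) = {-3, -5/8, -5/53, 4/7, 8/7, 4⋅√3, 6⋅ℯ} × {-1/5, 5/4}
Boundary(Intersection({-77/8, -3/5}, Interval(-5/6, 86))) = {-3/5}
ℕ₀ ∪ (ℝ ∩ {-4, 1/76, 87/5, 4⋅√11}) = {-4, 1/76, 87/5, 4⋅√11} ∪ ℕ₀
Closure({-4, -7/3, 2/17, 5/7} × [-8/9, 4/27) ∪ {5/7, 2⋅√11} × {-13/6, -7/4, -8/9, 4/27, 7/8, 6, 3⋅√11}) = ({-4, -7/3, 2/17, 5/7} × [-8/9, 4/27]) ∪ ({5/7, 2⋅√11} × {-13/6, -7/4, -8/9, 4/27, 7/8, 6, 3⋅√11})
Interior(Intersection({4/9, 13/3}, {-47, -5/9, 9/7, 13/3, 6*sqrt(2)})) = EmptySet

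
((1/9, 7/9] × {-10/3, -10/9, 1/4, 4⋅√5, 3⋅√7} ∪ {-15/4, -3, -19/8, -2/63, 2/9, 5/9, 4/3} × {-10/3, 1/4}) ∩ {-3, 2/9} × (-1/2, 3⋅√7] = ({-3, 2/9} × {1/4}) ∪ ({2/9} × {1/4, 3⋅√7})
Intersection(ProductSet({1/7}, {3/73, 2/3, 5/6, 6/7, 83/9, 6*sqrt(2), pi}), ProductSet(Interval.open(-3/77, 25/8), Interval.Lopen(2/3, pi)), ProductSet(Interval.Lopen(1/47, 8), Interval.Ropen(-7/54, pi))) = ProductSet({1/7}, {5/6, 6/7})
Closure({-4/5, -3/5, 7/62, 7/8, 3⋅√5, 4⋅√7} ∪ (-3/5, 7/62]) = {-4/5, 7/8, 3⋅√5, 4⋅√7} ∪ [-3/5, 7/62]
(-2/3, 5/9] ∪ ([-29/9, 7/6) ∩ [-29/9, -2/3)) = [-29/9, -2/3) ∪ (-2/3, 5/9]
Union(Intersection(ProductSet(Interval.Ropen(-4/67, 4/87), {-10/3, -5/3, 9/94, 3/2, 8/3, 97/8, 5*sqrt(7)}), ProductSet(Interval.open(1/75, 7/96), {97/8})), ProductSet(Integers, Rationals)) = Union(ProductSet(Integers, Rationals), ProductSet(Interval.open(1/75, 4/87), {97/8}))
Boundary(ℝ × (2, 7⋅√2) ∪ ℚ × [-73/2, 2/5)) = ℝ × ([-73/2, 2/5] ∪ {2, 7⋅√2})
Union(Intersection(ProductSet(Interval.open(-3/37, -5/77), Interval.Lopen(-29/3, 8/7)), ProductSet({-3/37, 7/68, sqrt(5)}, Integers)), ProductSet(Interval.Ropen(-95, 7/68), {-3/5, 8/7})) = ProductSet(Interval.Ropen(-95, 7/68), {-3/5, 8/7})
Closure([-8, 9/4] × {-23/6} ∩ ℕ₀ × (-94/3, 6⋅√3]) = {0, 1, 2} × {-23/6}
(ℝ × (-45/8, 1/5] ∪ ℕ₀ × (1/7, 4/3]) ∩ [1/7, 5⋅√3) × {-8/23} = [1/7, 5⋅√3) × {-8/23}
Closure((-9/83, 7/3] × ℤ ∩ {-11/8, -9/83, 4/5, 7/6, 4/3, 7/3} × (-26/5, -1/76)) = {4/5, 7/6, 4/3, 7/3} × {-5, -4, …, -1}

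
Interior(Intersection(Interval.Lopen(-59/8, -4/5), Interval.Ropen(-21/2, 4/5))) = Interval.open(-59/8, -4/5)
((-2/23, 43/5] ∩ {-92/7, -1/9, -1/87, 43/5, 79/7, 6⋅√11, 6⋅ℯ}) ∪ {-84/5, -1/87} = {-84/5, -1/87, 43/5}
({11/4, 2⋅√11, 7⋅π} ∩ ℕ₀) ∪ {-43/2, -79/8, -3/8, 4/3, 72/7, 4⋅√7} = {-43/2, -79/8, -3/8, 4/3, 72/7, 4⋅√7}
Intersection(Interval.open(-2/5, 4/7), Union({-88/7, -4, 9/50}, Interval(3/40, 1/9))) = Union({9/50}, Interval(3/40, 1/9))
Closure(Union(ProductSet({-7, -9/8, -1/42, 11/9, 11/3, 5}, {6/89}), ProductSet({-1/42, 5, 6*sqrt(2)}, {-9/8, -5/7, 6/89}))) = Union(ProductSet({-1/42, 5, 6*sqrt(2)}, {-9/8, -5/7, 6/89}), ProductSet({-7, -9/8, -1/42, 11/9, 11/3, 5}, {6/89}))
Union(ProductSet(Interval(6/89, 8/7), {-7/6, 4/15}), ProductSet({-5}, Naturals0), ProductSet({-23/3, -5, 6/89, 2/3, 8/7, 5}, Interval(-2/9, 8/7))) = Union(ProductSet({-5}, Naturals0), ProductSet({-23/3, -5, 6/89, 2/3, 8/7, 5}, Interval(-2/9, 8/7)), ProductSet(Interval(6/89, 8/7), {-7/6, 4/15}))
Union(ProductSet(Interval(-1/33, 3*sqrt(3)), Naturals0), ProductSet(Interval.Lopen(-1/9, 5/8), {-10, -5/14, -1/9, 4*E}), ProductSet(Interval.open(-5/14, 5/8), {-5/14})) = Union(ProductSet(Interval.open(-5/14, 5/8), {-5/14}), ProductSet(Interval.Lopen(-1/9, 5/8), {-10, -5/14, -1/9, 4*E}), ProductSet(Interval(-1/33, 3*sqrt(3)), Naturals0))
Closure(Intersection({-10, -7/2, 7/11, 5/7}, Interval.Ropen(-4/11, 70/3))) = {7/11, 5/7}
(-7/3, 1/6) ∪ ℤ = ℤ ∪ (-7/3, 1/6)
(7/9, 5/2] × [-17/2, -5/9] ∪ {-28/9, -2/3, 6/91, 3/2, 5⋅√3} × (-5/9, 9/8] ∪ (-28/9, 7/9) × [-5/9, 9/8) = ((-28/9, 7/9) × [-5/9, 9/8)) ∪ ((7/9, 5/2] × [-17/2, -5/9]) ∪ ({-28/9, -2/3, 6/91, 3/2, 5⋅√3} × (-5/9, 9/8])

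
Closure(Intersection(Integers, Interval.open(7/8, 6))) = Range(1, 6, 1)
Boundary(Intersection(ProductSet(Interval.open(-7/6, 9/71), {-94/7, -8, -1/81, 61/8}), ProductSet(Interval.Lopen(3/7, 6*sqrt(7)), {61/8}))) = EmptySet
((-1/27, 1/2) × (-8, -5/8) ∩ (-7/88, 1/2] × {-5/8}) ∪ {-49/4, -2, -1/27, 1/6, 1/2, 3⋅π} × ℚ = {-49/4, -2, -1/27, 1/6, 1/2, 3⋅π} × ℚ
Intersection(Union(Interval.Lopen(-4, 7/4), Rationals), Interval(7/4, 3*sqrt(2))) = Intersection(Interval(7/4, 3*sqrt(2)), Rationals)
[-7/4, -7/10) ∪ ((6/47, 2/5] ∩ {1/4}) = [-7/4, -7/10) ∪ {1/4}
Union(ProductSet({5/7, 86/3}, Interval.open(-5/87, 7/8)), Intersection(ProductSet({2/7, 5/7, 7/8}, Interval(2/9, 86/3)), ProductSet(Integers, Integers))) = ProductSet({5/7, 86/3}, Interval.open(-5/87, 7/8))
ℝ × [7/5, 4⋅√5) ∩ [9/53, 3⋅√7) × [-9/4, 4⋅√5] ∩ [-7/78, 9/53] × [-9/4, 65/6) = {9/53} × [7/5, 4⋅√5)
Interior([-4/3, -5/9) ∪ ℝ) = (-∞, ∞)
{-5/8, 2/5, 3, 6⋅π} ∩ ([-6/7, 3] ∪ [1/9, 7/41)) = {-5/8, 2/5, 3}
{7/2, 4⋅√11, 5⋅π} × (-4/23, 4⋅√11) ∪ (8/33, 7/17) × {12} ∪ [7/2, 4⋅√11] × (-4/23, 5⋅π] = ((8/33, 7/17) × {12}) ∪ ([7/2, 4⋅√11] × (-4/23, 5⋅π]) ∪ ({7/2, 4⋅√11, 5⋅π} × (-4/23, 4⋅√11))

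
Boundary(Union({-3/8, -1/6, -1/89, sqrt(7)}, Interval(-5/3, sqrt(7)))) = {-5/3, sqrt(7)}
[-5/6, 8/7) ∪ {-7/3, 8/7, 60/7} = {-7/3, 60/7} ∪ [-5/6, 8/7]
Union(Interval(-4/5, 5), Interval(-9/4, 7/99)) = Interval(-9/4, 5)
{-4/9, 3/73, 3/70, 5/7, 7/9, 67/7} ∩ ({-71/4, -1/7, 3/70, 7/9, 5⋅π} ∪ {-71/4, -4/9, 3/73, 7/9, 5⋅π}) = {-4/9, 3/73, 3/70, 7/9}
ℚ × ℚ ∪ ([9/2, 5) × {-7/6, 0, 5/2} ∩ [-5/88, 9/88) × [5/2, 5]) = ℚ × ℚ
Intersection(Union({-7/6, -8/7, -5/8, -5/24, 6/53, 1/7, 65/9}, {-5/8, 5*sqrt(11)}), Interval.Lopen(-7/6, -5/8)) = {-8/7, -5/8}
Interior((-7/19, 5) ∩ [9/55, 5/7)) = (9/55, 5/7)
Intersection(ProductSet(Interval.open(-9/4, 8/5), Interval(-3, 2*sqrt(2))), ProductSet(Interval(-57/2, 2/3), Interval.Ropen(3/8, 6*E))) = ProductSet(Interval.Lopen(-9/4, 2/3), Interval(3/8, 2*sqrt(2)))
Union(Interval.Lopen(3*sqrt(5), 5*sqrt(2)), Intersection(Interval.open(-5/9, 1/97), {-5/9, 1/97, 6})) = Interval.Lopen(3*sqrt(5), 5*sqrt(2))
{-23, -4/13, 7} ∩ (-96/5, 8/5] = {-4/13}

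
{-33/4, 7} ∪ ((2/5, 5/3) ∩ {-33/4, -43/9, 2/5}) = {-33/4, 7}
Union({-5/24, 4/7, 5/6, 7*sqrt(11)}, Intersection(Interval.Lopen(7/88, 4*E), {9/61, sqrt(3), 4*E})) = {-5/24, 9/61, 4/7, 5/6, 7*sqrt(11), sqrt(3), 4*E}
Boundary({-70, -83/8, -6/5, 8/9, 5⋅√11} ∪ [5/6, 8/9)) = {-70, -83/8, -6/5, 5/6, 8/9, 5⋅√11}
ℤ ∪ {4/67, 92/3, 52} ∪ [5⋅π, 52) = ℤ ∪ {4/67} ∪ [5⋅π, 52]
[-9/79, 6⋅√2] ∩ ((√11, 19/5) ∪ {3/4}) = {3/4} ∪ (√11, 19/5)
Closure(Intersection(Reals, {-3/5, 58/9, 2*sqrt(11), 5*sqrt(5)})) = {-3/5, 58/9, 2*sqrt(11), 5*sqrt(5)}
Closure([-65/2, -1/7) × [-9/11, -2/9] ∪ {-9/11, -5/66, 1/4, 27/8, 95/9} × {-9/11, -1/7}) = ({-9/11, -5/66, 1/4, 27/8, 95/9} × {-9/11, -1/7}) ∪ ([-65/2, -1/7] × [-9/11, -2/9])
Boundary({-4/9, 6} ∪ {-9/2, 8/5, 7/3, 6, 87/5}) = {-9/2, -4/9, 8/5, 7/3, 6, 87/5}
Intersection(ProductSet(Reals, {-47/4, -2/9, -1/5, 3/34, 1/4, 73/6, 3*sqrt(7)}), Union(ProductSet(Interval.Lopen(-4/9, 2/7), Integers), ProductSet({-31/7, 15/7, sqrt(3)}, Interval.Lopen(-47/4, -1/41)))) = ProductSet({-31/7, 15/7, sqrt(3)}, {-2/9, -1/5})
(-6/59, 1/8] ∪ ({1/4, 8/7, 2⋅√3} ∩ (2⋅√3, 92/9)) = (-6/59, 1/8]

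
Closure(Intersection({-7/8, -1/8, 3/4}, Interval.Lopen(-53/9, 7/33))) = {-7/8, -1/8}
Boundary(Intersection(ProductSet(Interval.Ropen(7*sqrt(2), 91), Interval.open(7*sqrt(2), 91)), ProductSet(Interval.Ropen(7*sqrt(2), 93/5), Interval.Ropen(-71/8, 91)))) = Union(ProductSet({93/5, 7*sqrt(2)}, Interval(7*sqrt(2), 91)), ProductSet(Interval(7*sqrt(2), 93/5), {91, 7*sqrt(2)}))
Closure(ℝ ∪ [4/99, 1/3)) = (-∞, ∞)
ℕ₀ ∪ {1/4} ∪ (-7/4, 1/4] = (-7/4, 1/4] ∪ ℕ₀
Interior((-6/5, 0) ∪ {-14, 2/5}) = (-6/5, 0)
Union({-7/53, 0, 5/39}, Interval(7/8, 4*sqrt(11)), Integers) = Union({-7/53, 5/39}, Integers, Interval(7/8, 4*sqrt(11)))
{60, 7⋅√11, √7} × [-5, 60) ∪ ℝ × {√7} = (ℝ × {√7}) ∪ ({60, 7⋅√11, √7} × [-5, 60))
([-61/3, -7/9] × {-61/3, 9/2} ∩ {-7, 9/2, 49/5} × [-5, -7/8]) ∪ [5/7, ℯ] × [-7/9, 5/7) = [5/7, ℯ] × [-7/9, 5/7)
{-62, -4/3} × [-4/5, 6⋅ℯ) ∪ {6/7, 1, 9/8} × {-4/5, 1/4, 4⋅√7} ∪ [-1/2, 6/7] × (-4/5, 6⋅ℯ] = ({-62, -4/3} × [-4/5, 6⋅ℯ)) ∪ ({6/7, 1, 9/8} × {-4/5, 1/4, 4⋅√7}) ∪ ([-1/2, 6/7] × (-4/5, 6⋅ℯ])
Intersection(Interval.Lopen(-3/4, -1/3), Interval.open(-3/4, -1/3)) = Interval.open(-3/4, -1/3)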